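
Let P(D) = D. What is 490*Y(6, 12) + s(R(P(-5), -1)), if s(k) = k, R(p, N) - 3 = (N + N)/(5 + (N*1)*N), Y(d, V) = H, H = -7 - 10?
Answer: -24982/3 ≈ -8327.3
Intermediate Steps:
H = -17
Y(d, V) = -17
R(p, N) = 3 + 2*N/(5 + N²) (R(p, N) = 3 + (N + N)/(5 + (N*1)*N) = 3 + (2*N)/(5 + N*N) = 3 + (2*N)/(5 + N²) = 3 + 2*N/(5 + N²))
490*Y(6, 12) + s(R(P(-5), -1)) = 490*(-17) + (15 + 2*(-1) + 3*(-1)²)/(5 + (-1)²) = -8330 + (15 - 2 + 3*1)/(5 + 1) = -8330 + (15 - 2 + 3)/6 = -8330 + (⅙)*16 = -8330 + 8/3 = -24982/3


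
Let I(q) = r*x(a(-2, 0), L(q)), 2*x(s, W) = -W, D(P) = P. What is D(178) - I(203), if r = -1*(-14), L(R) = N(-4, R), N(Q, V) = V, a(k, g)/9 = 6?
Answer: 1599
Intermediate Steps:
a(k, g) = 54 (a(k, g) = 9*6 = 54)
L(R) = R
x(s, W) = -W/2 (x(s, W) = (-W)/2 = -W/2)
r = 14
I(q) = -7*q (I(q) = 14*(-q/2) = -7*q)
D(178) - I(203) = 178 - (-7)*203 = 178 - 1*(-1421) = 178 + 1421 = 1599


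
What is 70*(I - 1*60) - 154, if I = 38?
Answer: -1694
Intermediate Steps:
70*(I - 1*60) - 154 = 70*(38 - 1*60) - 154 = 70*(38 - 60) - 154 = 70*(-22) - 154 = -1540 - 154 = -1694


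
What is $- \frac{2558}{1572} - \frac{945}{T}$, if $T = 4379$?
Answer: $- \frac{6343511}{3441894} \approx -1.843$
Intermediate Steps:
$- \frac{2558}{1572} - \frac{945}{T} = - \frac{2558}{1572} - \frac{945}{4379} = \left(-2558\right) \frac{1}{1572} - \frac{945}{4379} = - \frac{1279}{786} - \frac{945}{4379} = - \frac{6343511}{3441894}$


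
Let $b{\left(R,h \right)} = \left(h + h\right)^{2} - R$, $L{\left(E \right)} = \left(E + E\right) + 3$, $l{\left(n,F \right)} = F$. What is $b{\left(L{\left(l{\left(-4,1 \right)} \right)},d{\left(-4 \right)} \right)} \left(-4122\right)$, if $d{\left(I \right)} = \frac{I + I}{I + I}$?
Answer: $4122$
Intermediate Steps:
$d{\left(I \right)} = 1$ ($d{\left(I \right)} = \frac{2 I}{2 I} = 2 I \frac{1}{2 I} = 1$)
$L{\left(E \right)} = 3 + 2 E$ ($L{\left(E \right)} = 2 E + 3 = 3 + 2 E$)
$b{\left(R,h \right)} = - R + 4 h^{2}$ ($b{\left(R,h \right)} = \left(2 h\right)^{2} - R = 4 h^{2} - R = - R + 4 h^{2}$)
$b{\left(L{\left(l{\left(-4,1 \right)} \right)},d{\left(-4 \right)} \right)} \left(-4122\right) = \left(- (3 + 2 \cdot 1) + 4 \cdot 1^{2}\right) \left(-4122\right) = \left(- (3 + 2) + 4 \cdot 1\right) \left(-4122\right) = \left(\left(-1\right) 5 + 4\right) \left(-4122\right) = \left(-5 + 4\right) \left(-4122\right) = \left(-1\right) \left(-4122\right) = 4122$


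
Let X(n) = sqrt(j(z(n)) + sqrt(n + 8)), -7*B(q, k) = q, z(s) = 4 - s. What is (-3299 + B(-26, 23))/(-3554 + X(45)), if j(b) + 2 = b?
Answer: 23067/(7*(3554 - I*sqrt(43 - sqrt(53)))) ≈ 0.9272 + 0.0015592*I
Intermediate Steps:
j(b) = -2 + b
B(q, k) = -q/7
X(n) = sqrt(2 + sqrt(8 + n) - n) (X(n) = sqrt((-2 + (4 - n)) + sqrt(n + 8)) = sqrt((2 - n) + sqrt(8 + n)) = sqrt(2 + sqrt(8 + n) - n))
(-3299 + B(-26, 23))/(-3554 + X(45)) = (-3299 - 1/7*(-26))/(-3554 + sqrt(2 + sqrt(8 + 45) - 1*45)) = (-3299 + 26/7)/(-3554 + sqrt(2 + sqrt(53) - 45)) = -23067/(7*(-3554 + sqrt(-43 + sqrt(53))))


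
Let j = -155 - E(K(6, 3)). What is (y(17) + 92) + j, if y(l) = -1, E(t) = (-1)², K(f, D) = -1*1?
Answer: -65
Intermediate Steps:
K(f, D) = -1
E(t) = 1
j = -156 (j = -155 - 1*1 = -155 - 1 = -156)
(y(17) + 92) + j = (-1 + 92) - 156 = 91 - 156 = -65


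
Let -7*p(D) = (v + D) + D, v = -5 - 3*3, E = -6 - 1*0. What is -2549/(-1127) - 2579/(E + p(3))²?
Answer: -139473473/1302812 ≈ -107.06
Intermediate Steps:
E = -6 (E = -6 + 0 = -6)
v = -14 (v = -5 - 9 = -14)
p(D) = 2 - 2*D/7 (p(D) = -((-14 + D) + D)/7 = -(-14 + 2*D)/7 = 2 - 2*D/7)
-2549/(-1127) - 2579/(E + p(3))² = -2549/(-1127) - 2579/(-6 + (2 - 2/7*3))² = -2549*(-1/1127) - 2579/(-6 + (2 - 6/7))² = 2549/1127 - 2579/(-6 + 8/7)² = 2549/1127 - 2579/((-34/7)²) = 2549/1127 - 2579/1156/49 = 2549/1127 - 2579*49/1156 = 2549/1127 - 126371/1156 = -139473473/1302812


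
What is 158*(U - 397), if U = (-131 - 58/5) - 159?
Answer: -551894/5 ≈ -1.1038e+5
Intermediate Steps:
U = -1508/5 (U = (-131 - 58*⅕) - 159 = (-131 - 58/5) - 159 = -713/5 - 159 = -1508/5 ≈ -301.60)
158*(U - 397) = 158*(-1508/5 - 397) = 158*(-3493/5) = -551894/5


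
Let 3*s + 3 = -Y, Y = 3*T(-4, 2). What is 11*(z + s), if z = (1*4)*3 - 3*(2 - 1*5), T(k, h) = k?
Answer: 264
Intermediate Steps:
Y = -12 (Y = 3*(-4) = -12)
s = 3 (s = -1 + (-1*(-12))/3 = -1 + (1/3)*12 = -1 + 4 = 3)
z = 21 (z = 4*3 - 3*(2 - 5) = 12 - 3*(-3) = 12 + 9 = 21)
11*(z + s) = 11*(21 + 3) = 11*24 = 264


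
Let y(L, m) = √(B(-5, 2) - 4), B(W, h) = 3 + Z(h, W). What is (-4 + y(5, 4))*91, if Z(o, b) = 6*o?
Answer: -364 + 91*√11 ≈ -62.187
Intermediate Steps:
B(W, h) = 3 + 6*h
y(L, m) = √11 (y(L, m) = √((3 + 6*2) - 4) = √((3 + 12) - 4) = √(15 - 4) = √11)
(-4 + y(5, 4))*91 = (-4 + √11)*91 = -364 + 91*√11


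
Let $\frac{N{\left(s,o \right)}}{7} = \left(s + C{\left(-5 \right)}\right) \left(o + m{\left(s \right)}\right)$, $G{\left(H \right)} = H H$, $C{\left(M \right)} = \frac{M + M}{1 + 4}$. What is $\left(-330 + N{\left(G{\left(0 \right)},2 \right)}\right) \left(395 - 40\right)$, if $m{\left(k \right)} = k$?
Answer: $-127090$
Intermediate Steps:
$C{\left(M \right)} = \frac{2 M}{5}$
$G{\left(H \right)} = H^{2}$
$N{\left(s,o \right)} = 7 \left(-2 + s\right) \left(o + s\right)$ ($N{\left(s,o \right)} = 7 \left(s + \frac{2}{5} \left(-5\right)\right) \left(o + s\right) = 7 \left(s - 2\right) \left(o + s\right) = 7 \left(-2 + s\right) \left(o + s\right)$)
$\left(-330 + N{\left(G{\left(0 \right)},2 \right)}\right) \left(395 - 40\right) = \left(-330 + \left(\left(-14\right) 2 - 14 \cdot 0^{2} + 7 \left(0^{2}\right)^{2} + 7 \cdot 2 \cdot 0^{2}\right)\right) \left(395 - 40\right) = \left(-330 + \left(-28 - 0 + 7 \cdot 0^{2} + 7 \cdot 2 \cdot 0\right)\right) 355 = \left(-330 + \left(-28 + 0 + 7 \cdot 0 + 0\right)\right) 355 = \left(-330 + \left(-28 + 0 + 0 + 0\right)\right) 355 = \left(-330 - 28\right) 355 = \left(-358\right) 355 = -127090$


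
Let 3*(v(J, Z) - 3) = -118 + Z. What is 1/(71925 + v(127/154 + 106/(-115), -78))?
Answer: 3/215588 ≈ 1.3915e-5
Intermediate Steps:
v(J, Z) = -109/3 + Z/3 (v(J, Z) = 3 + (-118 + Z)/3 = 3 + (-118/3 + Z/3) = -109/3 + Z/3)
1/(71925 + v(127/154 + 106/(-115), -78)) = 1/(71925 + (-109/3 + (⅓)*(-78))) = 1/(71925 + (-109/3 - 26)) = 1/(71925 - 187/3) = 1/(215588/3) = 3/215588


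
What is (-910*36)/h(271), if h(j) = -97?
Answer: 32760/97 ≈ 337.73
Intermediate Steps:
(-910*36)/h(271) = -910*36/(-97) = -32760*(-1/97) = 32760/97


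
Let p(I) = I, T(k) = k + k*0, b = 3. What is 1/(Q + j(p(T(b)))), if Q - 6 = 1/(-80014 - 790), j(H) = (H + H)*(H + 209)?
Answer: 80804/103267511 ≈ 0.00078247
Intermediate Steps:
T(k) = k (T(k) = k + 0 = k)
j(H) = 2*H*(209 + H) (j(H) = (2*H)*(209 + H) = 2*H*(209 + H))
Q = 484823/80804 (Q = 6 + 1/(-80014 - 790) = 6 + 1/(-80804) = 6 - 1/80804 = 484823/80804 ≈ 6.0000)
1/(Q + j(p(T(b)))) = 1/(484823/80804 + 2*3*(209 + 3)) = 1/(484823/80804 + 2*3*212) = 1/(484823/80804 + 1272) = 1/(103267511/80804) = 80804/103267511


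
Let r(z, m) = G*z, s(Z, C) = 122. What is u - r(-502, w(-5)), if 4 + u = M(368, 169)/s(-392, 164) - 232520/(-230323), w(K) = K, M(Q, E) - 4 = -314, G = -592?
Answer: -4175424651509/14049703 ≈ -2.9719e+5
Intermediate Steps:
M(Q, E) = -310 (M(Q, E) = 4 - 314 = -310)
r(z, m) = -592*z
u = -77715157/14049703 (u = -4 + (-310/122 - 232520/(-230323)) = -4 + (-310*1/122 - 232520*(-1/230323)) = -4 + (-155/61 + 232520/230323) = -4 - 21516345/14049703 = -77715157/14049703 ≈ -5.5314)
u - r(-502, w(-5)) = -77715157/14049703 - (-592)*(-502) = -77715157/14049703 - 1*297184 = -77715157/14049703 - 297184 = -4175424651509/14049703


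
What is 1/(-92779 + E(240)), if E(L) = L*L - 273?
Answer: -1/35452 ≈ -2.8207e-5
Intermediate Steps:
E(L) = -273 + L**2 (E(L) = L**2 - 273 = -273 + L**2)
1/(-92779 + E(240)) = 1/(-92779 + (-273 + 240**2)) = 1/(-92779 + (-273 + 57600)) = 1/(-92779 + 57327) = 1/(-35452) = -1/35452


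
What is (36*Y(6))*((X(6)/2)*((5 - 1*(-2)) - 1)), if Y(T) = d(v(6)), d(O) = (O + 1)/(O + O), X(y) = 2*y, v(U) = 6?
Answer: 756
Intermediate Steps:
d(O) = (1 + O)/(2*O) (d(O) = (1 + O)/((2*O)) = (1 + O)*(1/(2*O)) = (1 + O)/(2*O))
Y(T) = 7/12 (Y(T) = (½)*(1 + 6)/6 = (½)*(⅙)*7 = 7/12)
(36*Y(6))*((X(6)/2)*((5 - 1*(-2)) - 1)) = (36*(7/12))*(((2*6)/2)*((5 - 1*(-2)) - 1)) = 21*((12*(½))*((5 + 2) - 1)) = 21*(6*(7 - 1)) = 21*(6*6) = 21*36 = 756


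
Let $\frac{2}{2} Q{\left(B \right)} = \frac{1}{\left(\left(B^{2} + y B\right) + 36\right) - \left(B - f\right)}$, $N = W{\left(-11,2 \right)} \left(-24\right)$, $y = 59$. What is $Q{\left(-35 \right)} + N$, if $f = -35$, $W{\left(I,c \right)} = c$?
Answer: $- \frac{38593}{804} \approx -48.001$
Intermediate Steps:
$N = -48$ ($N = 2 \left(-24\right) = -48$)
$Q{\left(B \right)} = \frac{1}{1 + B^{2} + 58 B}$ ($Q{\left(B \right)} = \frac{1}{\left(\left(B^{2} + 59 B\right) + 36\right) - \left(35 + B\right)} = \frac{1}{\left(36 + B^{2} + 59 B\right) - \left(35 + B\right)} = \frac{1}{1 + B^{2} + 58 B}$)
$Q{\left(-35 \right)} + N = \frac{1}{1 + \left(-35\right)^{2} + 58 \left(-35\right)} - 48 = \frac{1}{1 + 1225 - 2030} - 48 = \frac{1}{-804} - 48 = - \frac{1}{804} - 48 = - \frac{38593}{804}$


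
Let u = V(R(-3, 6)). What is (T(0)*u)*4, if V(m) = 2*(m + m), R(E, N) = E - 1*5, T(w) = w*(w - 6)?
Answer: 0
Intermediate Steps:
T(w) = w*(-6 + w)
R(E, N) = -5 + E (R(E, N) = E - 5 = -5 + E)
V(m) = 4*m (V(m) = 2*(2*m) = 4*m)
u = -32 (u = 4*(-5 - 3) = 4*(-8) = -32)
(T(0)*u)*4 = ((0*(-6 + 0))*(-32))*4 = ((0*(-6))*(-32))*4 = (0*(-32))*4 = 0*4 = 0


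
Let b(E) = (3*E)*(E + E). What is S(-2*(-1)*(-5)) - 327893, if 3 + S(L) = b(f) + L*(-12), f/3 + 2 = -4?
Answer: -325832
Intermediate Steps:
f = -18 (f = -6 + 3*(-4) = -6 - 12 = -18)
b(E) = 6*E**2 (b(E) = (3*E)*(2*E) = 6*E**2)
S(L) = 1941 - 12*L (S(L) = -3 + (6*(-18)**2 + L*(-12)) = -3 + (6*324 - 12*L) = -3 + (1944 - 12*L) = 1941 - 12*L)
S(-2*(-1)*(-5)) - 327893 = (1941 - 12*(-2*(-1))*(-5)) - 327893 = (1941 - 24*(-5)) - 327893 = (1941 - 12*(-10)) - 327893 = (1941 + 120) - 327893 = 2061 - 327893 = -325832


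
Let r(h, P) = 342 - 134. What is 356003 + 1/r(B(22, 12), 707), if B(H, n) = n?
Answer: 74048625/208 ≈ 3.5600e+5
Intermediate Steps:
r(h, P) = 208
356003 + 1/r(B(22, 12), 707) = 356003 + 1/208 = 74048625/208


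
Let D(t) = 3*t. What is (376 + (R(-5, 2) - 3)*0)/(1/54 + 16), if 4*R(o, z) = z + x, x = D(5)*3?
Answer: 20304/865 ≈ 23.473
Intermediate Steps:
x = 45 (x = (3*5)*3 = 15*3 = 45)
R(o, z) = 45/4 + z/4 (R(o, z) = (z + 45)/4 = (45 + z)/4 = 45/4 + z/4)
(376 + (R(-5, 2) - 3)*0)/(1/54 + 16) = (376 + ((45/4 + (1/4)*2) - 3)*0)/(1/54 + 16) = (376 + ((45/4 + 1/2) - 3)*0)/(1/54 + 16) = (376 + (47/4 - 3)*0)/(865/54) = (376 + (35/4)*0)*(54/865) = (376 + 0)*(54/865) = 376*(54/865) = 20304/865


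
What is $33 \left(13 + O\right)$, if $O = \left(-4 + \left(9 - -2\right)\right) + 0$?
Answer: $660$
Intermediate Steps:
$O = 7$ ($O = \left(-4 + \left(9 + 2\right)\right) + 0 = \left(-4 + 11\right) + 0 = 7 + 0 = 7$)
$33 \left(13 + O\right) = 33 \left(13 + 7\right) = 33 \cdot 20 = 660$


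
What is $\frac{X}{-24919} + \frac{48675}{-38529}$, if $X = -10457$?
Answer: $- \frac{270011524}{320034717} \approx -0.84369$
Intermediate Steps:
$\frac{X}{-24919} + \frac{48675}{-38529} = - \frac{10457}{-24919} + \frac{48675}{-38529} = \left(-10457\right) \left(- \frac{1}{24919}\right) + 48675 \left(- \frac{1}{38529}\right) = \frac{10457}{24919} - \frac{16225}{12843} = - \frac{270011524}{320034717}$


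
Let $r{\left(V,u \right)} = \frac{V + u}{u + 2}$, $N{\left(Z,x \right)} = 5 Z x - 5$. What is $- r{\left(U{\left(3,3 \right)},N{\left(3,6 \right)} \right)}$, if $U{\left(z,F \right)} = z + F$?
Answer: $- \frac{91}{87} \approx -1.046$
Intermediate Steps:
$U{\left(z,F \right)} = F + z$
$N{\left(Z,x \right)} = -5 + 5 Z x$ ($N{\left(Z,x \right)} = 5 Z x - 5 = -5 + 5 Z x$)
$r{\left(V,u \right)} = \frac{V + u}{2 + u}$
$- r{\left(U{\left(3,3 \right)},N{\left(3,6 \right)} \right)} = - \frac{\left(3 + 3\right) - \left(5 - 90\right)}{2 - \left(5 - 90\right)} = - \frac{6 + \left(-5 + 90\right)}{2 + \left(-5 + 90\right)} = - \frac{6 + 85}{2 + 85} = - \frac{91}{87}$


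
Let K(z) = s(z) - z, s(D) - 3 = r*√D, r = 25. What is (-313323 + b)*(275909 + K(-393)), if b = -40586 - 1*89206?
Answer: -122434890075 - 11077875*I*√393 ≈ -1.2243e+11 - 2.1961e+8*I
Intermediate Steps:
s(D) = 3 + 25*√D
K(z) = 3 - z + 25*√z (K(z) = (3 + 25*√z) - z = 3 - z + 25*√z)
b = -129792 (b = -40586 - 89206 = -129792)
(-313323 + b)*(275909 + K(-393)) = (-313323 - 129792)*(275909 + (3 - 1*(-393) + 25*√(-393))) = -443115*(275909 + (3 + 393 + 25*(I*√393))) = -443115*(275909 + (3 + 393 + 25*I*√393)) = -443115*(275909 + (396 + 25*I*√393)) = -443115*(276305 + 25*I*√393) = -122434890075 - 11077875*I*√393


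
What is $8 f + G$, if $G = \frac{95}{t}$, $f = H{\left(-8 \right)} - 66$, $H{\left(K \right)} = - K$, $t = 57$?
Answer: $- \frac{1387}{3} \approx -462.33$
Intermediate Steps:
$f = -58$ ($f = \left(-1\right) \left(-8\right) - 66 = 8 - 66 = -58$)
$G = \frac{5}{3}$ ($G = \frac{95}{57} = 95 \cdot \frac{1}{57} = \frac{5}{3} \approx 1.6667$)
$8 f + G = 8 \left(-58\right) + \frac{5}{3} = -464 + \frac{5}{3} = - \frac{1387}{3}$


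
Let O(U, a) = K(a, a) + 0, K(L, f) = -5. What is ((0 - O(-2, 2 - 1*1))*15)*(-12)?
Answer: -900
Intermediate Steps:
O(U, a) = -5 (O(U, a) = -5 + 0 = -5)
((0 - O(-2, 2 - 1*1))*15)*(-12) = ((0 - 1*(-5))*15)*(-12) = ((0 + 5)*15)*(-12) = (5*15)*(-12) = 75*(-12) = -900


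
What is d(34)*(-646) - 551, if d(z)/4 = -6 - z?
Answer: 102809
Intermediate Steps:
d(z) = -24 - 4*z (d(z) = 4*(-6 - z) = -24 - 4*z)
d(34)*(-646) - 551 = (-24 - 4*34)*(-646) - 551 = (-24 - 136)*(-646) - 551 = -160*(-646) - 551 = 103360 - 551 = 102809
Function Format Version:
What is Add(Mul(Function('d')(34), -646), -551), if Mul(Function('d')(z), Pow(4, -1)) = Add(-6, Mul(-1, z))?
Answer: 102809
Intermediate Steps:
Function('d')(z) = Add(-24, Mul(-4, z)) (Function('d')(z) = Mul(4, Add(-6, Mul(-1, z))) = Add(-24, Mul(-4, z)))
Add(Mul(Function('d')(34), -646), -551) = Add(Mul(Add(-24, Mul(-4, 34)), -646), -551) = Add(Mul(Add(-24, -136), -646), -551) = Add(Mul(-160, -646), -551) = Add(103360, -551) = 102809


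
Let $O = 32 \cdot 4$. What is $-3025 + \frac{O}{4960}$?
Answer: $- \frac{468871}{155} \approx -3025.0$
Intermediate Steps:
$O = 128$
$-3025 + \frac{O}{4960} = -3025 + \frac{128}{4960} = -3025 + 128 \cdot \frac{1}{4960} = -3025 + \frac{4}{155} = - \frac{468871}{155}$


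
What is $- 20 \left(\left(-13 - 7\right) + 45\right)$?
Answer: $-500$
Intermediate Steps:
$- 20 \left(\left(-13 - 7\right) + 45\right) = - 20 \left(-20 + 45\right) = \left(-20\right) 25 = -500$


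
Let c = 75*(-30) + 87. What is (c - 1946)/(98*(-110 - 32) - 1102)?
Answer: 4109/15018 ≈ 0.27360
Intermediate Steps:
c = -2163 (c = -2250 + 87 = -2163)
(c - 1946)/(98*(-110 - 32) - 1102) = (-2163 - 1946)/(98*(-110 - 32) - 1102) = -4109/(98*(-142) - 1102) = -4109/(-13916 - 1102) = -4109/(-15018) = -4109*(-1/15018) = 4109/15018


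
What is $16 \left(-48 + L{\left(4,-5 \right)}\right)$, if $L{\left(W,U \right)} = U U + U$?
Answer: $-448$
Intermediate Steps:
$L{\left(W,U \right)} = U + U^{2}$ ($L{\left(W,U \right)} = U^{2} + U = U + U^{2}$)
$16 \left(-48 + L{\left(4,-5 \right)}\right) = 16 \left(-48 - 5 \left(1 - 5\right)\right) = 16 \left(-48 - -20\right) = 16 \left(-48 + 20\right) = 16 \left(-28\right) = -448$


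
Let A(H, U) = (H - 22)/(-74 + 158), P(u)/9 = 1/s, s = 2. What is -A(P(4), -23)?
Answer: 5/24 ≈ 0.20833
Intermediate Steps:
P(u) = 9/2
A(H, U) = -11/42 + H/84 (A(H, U) = (-22 + H)/84 = (-22 + H)*(1/84) = -11/42 + H/84)
-A(P(4), -23) = -(-11/42 + (1/84)*(9/2)) = -(-11/42 + 3/56) = -1*(-5/24) = 5/24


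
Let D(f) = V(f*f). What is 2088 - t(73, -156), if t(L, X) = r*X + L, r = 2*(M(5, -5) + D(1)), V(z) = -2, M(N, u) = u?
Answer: -169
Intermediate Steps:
D(f) = -2
r = -14 (r = 2*(-5 - 2) = 2*(-7) = -14)
t(L, X) = L - 14*X (t(L, X) = -14*X + L = L - 14*X)
2088 - t(73, -156) = 2088 - (73 - 14*(-156)) = 2088 - (73 + 2184) = 2088 - 1*2257 = 2088 - 2257 = -169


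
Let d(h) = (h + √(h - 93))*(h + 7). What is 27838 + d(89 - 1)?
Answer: 36198 + 95*I*√5 ≈ 36198.0 + 212.43*I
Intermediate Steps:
d(h) = (7 + h)*(h + √(-93 + h)) (d(h) = (h + √(-93 + h))*(7 + h) = (7 + h)*(h + √(-93 + h)))
27838 + d(89 - 1) = 27838 + ((89 - 1)² + 7*(89 - 1) + 7*√(-93 + (89 - 1)) + (89 - 1)*√(-93 + (89 - 1))) = 27838 + (88² + 7*88 + 7*√(-93 + 88) + 88*√(-93 + 88)) = 27838 + (7744 + 616 + 7*√(-5) + 88*√(-5)) = 27838 + (7744 + 616 + 7*(I*√5) + 88*(I*√5)) = 27838 + (7744 + 616 + 7*I*√5 + 88*I*√5) = 27838 + (8360 + 95*I*√5) = 36198 + 95*I*√5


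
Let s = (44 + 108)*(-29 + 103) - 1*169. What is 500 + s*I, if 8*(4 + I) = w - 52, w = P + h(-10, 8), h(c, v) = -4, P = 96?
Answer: 11579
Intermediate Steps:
s = 11079 (s = 152*74 - 169 = 11248 - 169 = 11079)
w = 92 (w = 96 - 4 = 92)
I = 1 (I = -4 + (92 - 52)/8 = -4 + (⅛)*40 = -4 + 5 = 1)
500 + s*I = 500 + 11079*1 = 500 + 11079 = 11579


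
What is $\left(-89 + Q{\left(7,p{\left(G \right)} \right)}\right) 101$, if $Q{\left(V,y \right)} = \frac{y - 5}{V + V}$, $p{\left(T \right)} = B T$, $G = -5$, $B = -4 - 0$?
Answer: $- \frac{124331}{14} \approx -8880.8$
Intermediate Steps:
$B = -4$ ($B = -4 + 0 = -4$)
$p{\left(T \right)} = - 4 T$
$Q{\left(V,y \right)} = \frac{-5 + y}{2 V}$
$\left(-89 + Q{\left(7,p{\left(G \right)} \right)}\right) 101 = \left(-89 + \frac{-5 - -20}{2 \cdot 7}\right) 101 = \left(-89 + \frac{1}{2} \cdot \frac{1}{7} \left(-5 + 20\right)\right) 101 = \left(-89 + \frac{1}{2} \cdot \frac{1}{7} \cdot 15\right) 101 = \left(-89 + \frac{15}{14}\right) 101 = \left(- \frac{1231}{14}\right) 101 = - \frac{124331}{14}$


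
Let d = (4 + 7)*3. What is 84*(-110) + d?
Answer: -9207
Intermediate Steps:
d = 33 (d = 11*3 = 33)
84*(-110) + d = 84*(-110) + 33 = -9240 + 33 = -9207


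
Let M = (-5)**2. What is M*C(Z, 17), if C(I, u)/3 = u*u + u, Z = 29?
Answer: 22950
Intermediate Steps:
M = 25
C(I, u) = 3*u + 3*u**2 (C(I, u) = 3*(u*u + u) = 3*(u**2 + u) = 3*(u + u**2) = 3*u + 3*u**2)
M*C(Z, 17) = 25*(3*17*(1 + 17)) = 25*(3*17*18) = 25*918 = 22950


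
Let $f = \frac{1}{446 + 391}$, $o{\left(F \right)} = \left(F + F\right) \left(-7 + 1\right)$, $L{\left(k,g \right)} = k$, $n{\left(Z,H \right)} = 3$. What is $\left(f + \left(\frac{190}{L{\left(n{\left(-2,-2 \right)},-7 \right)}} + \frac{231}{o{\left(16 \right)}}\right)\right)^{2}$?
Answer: $\frac{11077281345025}{2869530624} \approx 3860.3$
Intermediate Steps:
$o{\left(F \right)} = - 12 F$ ($o{\left(F \right)} = 2 F \left(-6\right) = - 12 F$)
$f = \frac{1}{837} \approx 0.0011947$
$\left(f + \left(\frac{190}{L{\left(n{\left(-2,-2 \right)},-7 \right)}} + \frac{231}{o{\left(16 \right)}}\right)\right)^{2} = \left(\frac{1}{837} + \left(\frac{190}{3} + \frac{231}{\left(-12\right) 16}\right)\right)^{2} = \left(\frac{1}{837} + \left(190 \cdot \frac{1}{3} + \frac{231}{-192}\right)\right)^{2} = \left(\frac{1}{837} + \left(\frac{190}{3} + 231 \left(- \frac{1}{192}\right)\right)\right)^{2} = \left(\frac{1}{837} + \left(\frac{190}{3} - \frac{77}{64}\right)\right)^{2} = \left(\frac{1}{837} + \frac{11929}{192}\right)^{2} = \left(\frac{3328255}{53568}\right)^{2} = \frac{11077281345025}{2869530624}$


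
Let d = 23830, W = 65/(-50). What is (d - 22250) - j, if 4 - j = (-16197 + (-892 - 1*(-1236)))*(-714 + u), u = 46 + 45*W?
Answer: 23037561/2 ≈ 1.1519e+7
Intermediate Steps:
W = -13/10 (W = 65*(-1/50) = -13/10 ≈ -1.3000)
u = -25/2 (u = 46 + 45*(-13/10) = 46 - 117/2 = -25/2 ≈ -12.500)
j = -23034401/2 (j = 4 - (-16197 + (-892 - 1*(-1236)))*(-714 - 25/2) = 4 - (-16197 + (-892 + 1236))*(-1453)/2 = 4 - (-16197 + 344)*(-1453)/2 = 4 - (-15853)*(-1453)/2 = 4 - 1*23034409/2 = 4 - 23034409/2 = -23034401/2 ≈ -1.1517e+7)
(d - 22250) - j = (23830 - 22250) - 1*(-23034401/2) = 1580 + 23034401/2 = 23037561/2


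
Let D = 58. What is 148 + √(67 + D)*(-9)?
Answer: 148 - 45*√5 ≈ 47.377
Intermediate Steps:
148 + √(67 + D)*(-9) = 148 + √(67 + 58)*(-9) = 148 + √125*(-9) = 148 + (5*√5)*(-9) = 148 - 45*√5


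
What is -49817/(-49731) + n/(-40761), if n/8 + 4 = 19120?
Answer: -619407959/225231699 ≈ -2.7501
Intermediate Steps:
n = 152928 (n = -32 + 8*19120 = -32 + 152960 = 152928)
-49817/(-49731) + n/(-40761) = -49817/(-49731) + 152928/(-40761) = -49817*(-1/49731) + 152928*(-1/40761) = 49817/49731 - 16992/4529 = -619407959/225231699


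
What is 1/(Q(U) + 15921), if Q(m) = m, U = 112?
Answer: 1/16033 ≈ 6.2371e-5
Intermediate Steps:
1/(Q(U) + 15921) = 1/(112 + 15921) = 1/16033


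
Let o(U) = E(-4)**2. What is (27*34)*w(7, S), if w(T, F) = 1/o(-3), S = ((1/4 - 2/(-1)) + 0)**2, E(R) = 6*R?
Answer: 51/32 ≈ 1.5938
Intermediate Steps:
S = 81/16 (S = ((1*(1/4) - 2*(-1)) + 0)**2 = ((1/4 + 2) + 0)**2 = (9/4 + 0)**2 = (9/4)**2 = 81/16 ≈ 5.0625)
o(U) = 576 (o(U) = (6*(-4))**2 = (-24)**2 = 576)
w(T, F) = 1/576
(27*34)*w(7, S) = (27*34)*(1/576) = 918*(1/576) = 51/32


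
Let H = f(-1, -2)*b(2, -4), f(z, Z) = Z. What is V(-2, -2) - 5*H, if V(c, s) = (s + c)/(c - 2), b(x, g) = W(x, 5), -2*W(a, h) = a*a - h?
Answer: 6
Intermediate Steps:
W(a, h) = h/2 - a²/2 (W(a, h) = -(a*a - h)/2 = -(a² - h)/2 = h/2 - a²/2)
b(x, g) = 5/2 - x²/2 (b(x, g) = (½)*5 - x²/2 = 5/2 - x²/2)
V(c, s) = (c + s)/(-2 + c)
H = -1 (H = -2*(5/2 - ½*2²) = -2*(5/2 - ½*4) = -2*(5/2 - 2) = -2*½ = -1)
V(-2, -2) - 5*H = (-2 - 2)/(-2 - 2) - 5*(-1) = -4/(-4) + 5 = -¼*(-4) + 5 = 1 + 5 = 6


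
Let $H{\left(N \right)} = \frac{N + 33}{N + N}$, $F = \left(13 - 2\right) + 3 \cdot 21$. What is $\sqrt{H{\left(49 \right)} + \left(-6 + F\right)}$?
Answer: $\frac{\sqrt{3373}}{7} \approx 8.2968$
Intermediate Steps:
$F = 74$ ($F = \left(13 - 2\right) + 63 = 11 + 63 = 74$)
$H{\left(N \right)} = \frac{33 + N}{2 N}$
$\sqrt{H{\left(49 \right)} + \left(-6 + F\right)} = \sqrt{\frac{33 + 49}{2 \cdot 49} + \left(-6 + 74\right)} = \sqrt{\frac{1}{2} \cdot \frac{1}{49} \cdot 82 + 68} = \sqrt{\frac{41}{49} + 68} = \sqrt{\frac{3373}{49}} = \frac{\sqrt{3373}}{7}$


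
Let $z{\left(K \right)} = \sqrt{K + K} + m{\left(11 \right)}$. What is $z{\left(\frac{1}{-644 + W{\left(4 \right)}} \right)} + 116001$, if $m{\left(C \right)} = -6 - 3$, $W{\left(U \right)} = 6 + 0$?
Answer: $115992 + \frac{i \sqrt{319}}{319} \approx 1.1599 \cdot 10^{5} + 0.055989 i$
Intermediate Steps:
$W{\left(U \right)} = 6$
$m{\left(C \right)} = -9$
$z{\left(K \right)} = -9 + \sqrt{2} \sqrt{K}$ ($z{\left(K \right)} = \sqrt{K + K} - 9 = \sqrt{2 K} - 9 = \sqrt{2} \sqrt{K} - 9 = -9 + \sqrt{2} \sqrt{K}$)
$z{\left(\frac{1}{-644 + W{\left(4 \right)}} \right)} + 116001 = \left(-9 + \sqrt{2} \sqrt{\frac{1}{-644 + 6}}\right) + 116001 = \left(-9 + \sqrt{2} \sqrt{\frac{1}{-638}}\right) + 116001 = \left(-9 + \sqrt{2} \sqrt{- \frac{1}{638}}\right) + 116001 = \left(-9 + \sqrt{2} \frac{i \sqrt{638}}{638}\right) + 116001 = \left(-9 + \frac{i \sqrt{319}}{319}\right) + 116001 = 115992 + \frac{i \sqrt{319}}{319}$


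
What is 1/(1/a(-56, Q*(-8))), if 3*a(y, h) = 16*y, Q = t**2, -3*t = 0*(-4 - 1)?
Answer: -896/3 ≈ -298.67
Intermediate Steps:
t = 0 (t = -0*(-4 - 1) = -0*(-5) = -1/3*0 = 0)
Q = 0 (Q = 0**2 = 0)
a(y, h) = 16*y/3 (a(y, h) = (16*y)/3 = 16*y/3)
1/(1/a(-56, Q*(-8))) = 1/(1/((16/3)*(-56))) = 1/(1/(-896/3)) = 1/(-3/896) = -896/3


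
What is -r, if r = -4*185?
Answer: 740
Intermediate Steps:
r = -740
-r = -1*(-740) = 740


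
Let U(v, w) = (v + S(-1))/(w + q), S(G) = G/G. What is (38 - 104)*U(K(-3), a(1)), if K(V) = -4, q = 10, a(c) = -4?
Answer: 33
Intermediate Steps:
S(G) = 1
U(v, w) = (1 + v)/(10 + w) (U(v, w) = (v + 1)/(w + 10) = (1 + v)/(10 + w))
(38 - 104)*U(K(-3), a(1)) = (38 - 104)*((1 - 4)/(10 - 4)) = -66*(-3)/6 = -11*(-3) = -66*(-1/2) = 33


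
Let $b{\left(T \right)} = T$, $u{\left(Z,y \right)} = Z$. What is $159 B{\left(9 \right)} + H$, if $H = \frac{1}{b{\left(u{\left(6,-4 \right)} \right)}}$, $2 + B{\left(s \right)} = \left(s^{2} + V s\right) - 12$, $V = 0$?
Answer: $\frac{63919}{6} \approx 10653.0$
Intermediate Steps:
$B{\left(s \right)} = -14 + s^{2}$ ($B{\left(s \right)} = -2 + \left(\left(s^{2} + 0 s\right) - 12\right) = -2 + \left(\left(s^{2} + 0\right) - 12\right) = -2 + \left(s^{2} - 12\right) = -2 + \left(-12 + s^{2}\right) = -14 + s^{2}$)
$H = \frac{1}{6} \approx 0.16667$
$159 B{\left(9 \right)} + H = 159 \left(-14 + 9^{2}\right) + \frac{1}{6} = 159 \left(-14 + 81\right) + \frac{1}{6} = 159 \cdot 67 + \frac{1}{6} = 10653 + \frac{1}{6} = \frac{63919}{6}$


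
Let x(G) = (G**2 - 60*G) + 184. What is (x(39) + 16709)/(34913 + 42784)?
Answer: 1786/8633 ≈ 0.20688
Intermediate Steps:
x(G) = 184 + G**2 - 60*G
(x(39) + 16709)/(34913 + 42784) = ((184 + 39**2 - 60*39) + 16709)/(34913 + 42784) = ((184 + 1521 - 2340) + 16709)/77697 = (-635 + 16709)*(1/77697) = 16074*(1/77697) = 1786/8633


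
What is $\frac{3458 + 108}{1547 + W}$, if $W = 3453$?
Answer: $\frac{1783}{2500} \approx 0.7132$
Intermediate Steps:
$\frac{3458 + 108}{1547 + W} = \frac{3458 + 108}{1547 + 3453} = \frac{3566}{5000} = 3566 \cdot \frac{1}{5000} = \frac{1783}{2500}$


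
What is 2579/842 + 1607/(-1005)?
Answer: 1238801/846210 ≈ 1.4639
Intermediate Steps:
2579/842 + 1607/(-1005) = 2579*(1/842) + 1607*(-1/1005) = 2579/842 - 1607/1005 = 1238801/846210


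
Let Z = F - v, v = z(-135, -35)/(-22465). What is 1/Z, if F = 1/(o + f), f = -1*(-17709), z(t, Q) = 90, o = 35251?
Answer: 237949280/957773 ≈ 248.44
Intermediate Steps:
f = 17709
F = 1/52960 (F = 1/(35251 + 17709) = 1/52960 ≈ 1.8882e-5)
v = -18/4493 (v = 90/(-22465) = 90*(-1/22465) = -18/4493 ≈ -0.0040062)
Z = 957773/237949280 (Z = 1/52960 - 1*(-18/4493) = 1/52960 + 18/4493 = 957773/237949280 ≈ 0.0040251)
1/Z = 1/(957773/237949280) = 237949280/957773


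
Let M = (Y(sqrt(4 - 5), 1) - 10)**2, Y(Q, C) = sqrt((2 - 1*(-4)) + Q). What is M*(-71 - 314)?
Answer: -385*(10 - sqrt(6 + I))**2 ≈ -21884.0 + 1181.4*I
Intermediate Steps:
Y(Q, C) = sqrt(6 + Q) (Y(Q, C) = sqrt((2 + 4) + Q) = sqrt(6 + Q))
M = (-10 + sqrt(6 + I))**2 (M = (sqrt(6 + sqrt(4 - 5)) - 10)**2 = (sqrt(6 + sqrt(-1)) - 10)**2 = (sqrt(6 + I) - 10)**2 = (-10 + sqrt(6 + I))**2 ≈ 56.842 - 3.0685*I)
M*(-71 - 314) = (10 - sqrt(6 + I))**2*(-71 - 314) = (10 - sqrt(6 + I))**2*(-385) = -385*(10 - sqrt(6 + I))**2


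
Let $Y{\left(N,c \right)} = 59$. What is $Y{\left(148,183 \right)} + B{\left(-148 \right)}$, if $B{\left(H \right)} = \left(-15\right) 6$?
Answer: $-31$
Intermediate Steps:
$B{\left(H \right)} = -90$
$Y{\left(148,183 \right)} + B{\left(-148 \right)} = 59 - 90 = -31$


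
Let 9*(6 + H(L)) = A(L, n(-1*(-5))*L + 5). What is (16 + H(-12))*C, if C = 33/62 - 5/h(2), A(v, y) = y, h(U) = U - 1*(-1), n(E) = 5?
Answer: -7385/1674 ≈ -4.4116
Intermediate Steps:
h(U) = 1 + U (h(U) = U + 1 = 1 + U)
H(L) = -49/9 + 5*L/9 (H(L) = -6 + (5*L + 5)/9 = -6 + (5 + 5*L)/9 = -6 + (5/9 + 5*L/9) = -49/9 + 5*L/9)
C = -211/186 (C = 33/62 - 5/(1 + 2) = 33*(1/62) - 5/3 = 33/62 - 5*1/3 = 33/62 - 5/3 = -211/186 ≈ -1.1344)
(16 + H(-12))*C = (16 + (-49/9 + (5/9)*(-12)))*(-211/186) = (16 + (-49/9 - 20/3))*(-211/186) = (16 - 109/9)*(-211/186) = (35/9)*(-211/186) = -7385/1674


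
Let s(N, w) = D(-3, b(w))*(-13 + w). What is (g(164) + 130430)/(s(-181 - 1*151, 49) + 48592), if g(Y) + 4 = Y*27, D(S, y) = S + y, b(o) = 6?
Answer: 67427/24350 ≈ 2.7691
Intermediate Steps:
g(Y) = -4 + 27*Y (g(Y) = -4 + Y*27 = -4 + 27*Y)
s(N, w) = -39 + 3*w (s(N, w) = (-3 + 6)*(-13 + w) = 3*(-13 + w) = -39 + 3*w)
(g(164) + 130430)/(s(-181 - 1*151, 49) + 48592) = ((-4 + 27*164) + 130430)/((-39 + 3*49) + 48592) = ((-4 + 4428) + 130430)/((-39 + 147) + 48592) = (4424 + 130430)/(108 + 48592) = 134854/48700 = 134854*(1/48700) = 67427/24350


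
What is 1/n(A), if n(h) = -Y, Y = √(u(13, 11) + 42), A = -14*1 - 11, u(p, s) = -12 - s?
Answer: -√19/19 ≈ -0.22942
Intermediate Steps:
A = -25 (A = -14 - 11 = -25)
Y = √19 (Y = √((-12 - 1*11) + 42) = √((-12 - 11) + 42) = √(-23 + 42) = √19 ≈ 4.3589)
n(h) = -√19
1/n(A) = 1/(-√19) = -√19/19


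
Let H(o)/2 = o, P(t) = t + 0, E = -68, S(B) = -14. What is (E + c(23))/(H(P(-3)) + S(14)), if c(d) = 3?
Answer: 13/4 ≈ 3.2500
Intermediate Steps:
P(t) = t
H(o) = 2*o
(E + c(23))/(H(P(-3)) + S(14)) = (-68 + 3)/(2*(-3) - 14) = -65/(-6 - 14) = -65/(-20) = -65*(-1/20) = 13/4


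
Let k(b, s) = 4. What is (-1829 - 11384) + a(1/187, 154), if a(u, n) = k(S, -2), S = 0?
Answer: -13209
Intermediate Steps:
a(u, n) = 4
(-1829 - 11384) + a(1/187, 154) = (-1829 - 11384) + 4 = -13213 + 4 = -13209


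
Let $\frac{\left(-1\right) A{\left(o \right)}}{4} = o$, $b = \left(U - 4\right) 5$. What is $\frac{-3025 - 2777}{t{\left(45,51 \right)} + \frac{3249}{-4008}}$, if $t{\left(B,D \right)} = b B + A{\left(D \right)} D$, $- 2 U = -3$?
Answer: $\frac{2583824}{4884109} \approx 0.52903$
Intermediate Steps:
$U = \frac{3}{2}$ ($U = \left(- \frac{1}{2}\right) \left(-3\right) = \frac{3}{2} \approx 1.5$)
$b = - \frac{25}{2}$ ($b = \left(\frac{3}{2} - 4\right) 5 = \left(- \frac{5}{2}\right) 5 = - \frac{25}{2} \approx -12.5$)
$A{\left(o \right)} = - 4 o$
$t{\left(B,D \right)} = - 4 D^{2} - \frac{25 B}{2}$ ($t{\left(B,D \right)} = - \frac{25 B}{2} + - 4 D D = - \frac{25 B}{2} - 4 D^{2} = - 4 D^{2} - \frac{25 B}{2}$)
$\frac{-3025 - 2777}{t{\left(45,51 \right)} + \frac{3249}{-4008}} = \frac{-3025 - 2777}{\left(- 4 \cdot 51^{2} - \frac{1125}{2}\right) + \frac{3249}{-4008}} = - \frac{5802}{\left(\left(-4\right) 2601 - \frac{1125}{2}\right) + 3249 \left(- \frac{1}{4008}\right)} = - \frac{5802}{\left(-10404 - \frac{1125}{2}\right) - \frac{1083}{1336}} = - \frac{5802}{- \frac{21933}{2} - \frac{1083}{1336}} = - \frac{5802}{- \frac{14652327}{1336}} = \left(-5802\right) \left(- \frac{1336}{14652327}\right) = \frac{2583824}{4884109}$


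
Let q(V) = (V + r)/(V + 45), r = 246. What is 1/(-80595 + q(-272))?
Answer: -227/18295039 ≈ -1.2408e-5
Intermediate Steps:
q(V) = (246 + V)/(45 + V) (q(V) = (V + 246)/(V + 45) = (246 + V)/(45 + V))
1/(-80595 + q(-272)) = 1/(-80595 + (246 - 272)/(45 - 272)) = 1/(-80595 - 26/(-227)) = 1/(-80595 - 1/227*(-26)) = 1/(-80595 + 26/227) = 1/(-18295039/227) = -227/18295039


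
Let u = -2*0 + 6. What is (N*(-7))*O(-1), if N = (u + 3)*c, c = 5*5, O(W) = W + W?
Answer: 3150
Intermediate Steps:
O(W) = 2*W
u = 6 (u = 0 + 6 = 6)
c = 25
N = 225 (N = (6 + 3)*25 = 9*25 = 225)
(N*(-7))*O(-1) = (225*(-7))*(2*(-1)) = -1575*(-2) = 3150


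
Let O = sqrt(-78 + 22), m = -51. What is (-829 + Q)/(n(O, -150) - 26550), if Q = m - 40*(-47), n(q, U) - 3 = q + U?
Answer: -5339400/142545973 - 400*I*sqrt(14)/142545973 ≈ -0.037457 - 1.05e-5*I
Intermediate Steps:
O = 2*I*sqrt(14) (O = sqrt(-56) = 2*I*sqrt(14) ≈ 7.4833*I)
n(q, U) = 3 + U + q (n(q, U) = 3 + (q + U) = 3 + (U + q) = 3 + U + q)
Q = 1829 (Q = -51 - 40*(-47) = -51 + 1880 = 1829)
(-829 + Q)/(n(O, -150) - 26550) = (-829 + 1829)/((3 - 150 + 2*I*sqrt(14)) - 26550) = 1000/((-147 + 2*I*sqrt(14)) - 26550) = 1000/(-26697 + 2*I*sqrt(14))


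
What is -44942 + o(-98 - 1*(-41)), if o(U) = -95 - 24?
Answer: -45061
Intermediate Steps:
o(U) = -119
-44942 + o(-98 - 1*(-41)) = -44942 - 119 = -45061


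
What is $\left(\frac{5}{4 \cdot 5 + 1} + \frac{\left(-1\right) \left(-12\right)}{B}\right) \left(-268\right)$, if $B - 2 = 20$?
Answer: $- \frac{48508}{231} \approx -209.99$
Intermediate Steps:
$B = 22$ ($B = 2 + 20 = 22$)
$\left(\frac{5}{4 \cdot 5 + 1} + \frac{\left(-1\right) \left(-12\right)}{B}\right) \left(-268\right) = \left(\frac{5}{4 \cdot 5 + 1} + \frac{\left(-1\right) \left(-12\right)}{22}\right) \left(-268\right) = \left(\frac{5}{20 + 1} + 12 \cdot \frac{1}{22}\right) \left(-268\right) = \left(\frac{5}{21} + \frac{6}{11}\right) \left(-268\right) = \frac{181}{231} \left(-268\right) = - \frac{48508}{231}$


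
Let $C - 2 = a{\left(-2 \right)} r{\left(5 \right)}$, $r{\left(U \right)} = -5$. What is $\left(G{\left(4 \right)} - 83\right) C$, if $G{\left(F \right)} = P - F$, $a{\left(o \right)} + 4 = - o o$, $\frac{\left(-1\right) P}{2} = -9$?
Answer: $-2898$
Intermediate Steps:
$P = 18$ ($P = \left(-2\right) \left(-9\right) = 18$)
$a{\left(o \right)} = -4 - o^{2}$ ($a{\left(o \right)} = -4 + - o o = -4 - o^{2}$)
$G{\left(F \right)} = 18 - F$
$C = 42$ ($C = 2 + \left(-4 - \left(-2\right)^{2}\right) \left(-5\right) = 2 + \left(-4 - 4\right) \left(-5\right) = 2 - -40 = 2 + 40 = 42$)
$\left(G{\left(4 \right)} - 83\right) C = \left(\left(18 - 4\right) - 83\right) 42 = \left(14 - 83\right) 42 = \left(-69\right) 42 = -2898$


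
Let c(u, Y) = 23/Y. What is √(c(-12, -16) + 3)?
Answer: 5/4 ≈ 1.2500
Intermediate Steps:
√(c(-12, -16) + 3) = √(23/(-16) + 3) = √(23*(-1/16) + 3) = √(-23/16 + 3) = √(25/16) = 5/4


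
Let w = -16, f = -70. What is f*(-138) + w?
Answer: 9644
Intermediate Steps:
f*(-138) + w = -70*(-138) - 16 = 9660 - 16 = 9644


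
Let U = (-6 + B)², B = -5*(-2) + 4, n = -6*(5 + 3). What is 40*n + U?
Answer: -1856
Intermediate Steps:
n = -48 (n = -6*8 = -48)
B = 14 (B = 10 + 4 = 14)
U = 64 (U = (-6 + 14)² = 8² = 64)
40*n + U = 40*(-48) + 64 = -1920 + 64 = -1856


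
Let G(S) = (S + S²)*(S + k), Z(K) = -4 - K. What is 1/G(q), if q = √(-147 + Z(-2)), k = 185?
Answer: -√149/(-5364*I + 27714*√149) ≈ -3.6074e-5 - 5.7199e-7*I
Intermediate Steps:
q = I*√149 (q = √(-147 + (-4 - 1*(-2))) = √(-147 + (-4 + 2)) = √(-147 - 2) = √(-149) = I*√149 ≈ 12.207*I)
G(S) = (185 + S)*(S + S²) (G(S) = (S + S²)*(S + 185) = (S + S²)*(185 + S) = (185 + S)*(S + S²))
1/G(q) = 1/((I*√149)*(185 + (I*√149)² + 186*(I*√149))) = 1/((I*√149)*(185 - 149 + 186*I*√149)) = 1/((I*√149)*(36 + 186*I*√149)) = 1/(I*√149*(36 + 186*I*√149)) = -I*√149/(149*(36 + 186*I*√149))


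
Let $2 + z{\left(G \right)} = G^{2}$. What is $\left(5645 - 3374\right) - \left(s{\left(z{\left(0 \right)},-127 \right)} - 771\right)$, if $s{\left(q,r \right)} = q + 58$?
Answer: $2986$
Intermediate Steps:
$z{\left(G \right)} = -2 + G^{2}$
$s{\left(q,r \right)} = 58 + q$
$\left(5645 - 3374\right) - \left(s{\left(z{\left(0 \right)},-127 \right)} - 771\right) = \left(5645 - 3374\right) - \left(\left(58 - \left(2 - 0^{2}\right)\right) - 771\right) = \left(5645 - 3374\right) - \left(\left(58 + \left(-2 + 0\right)\right) - 771\right) = 2271 - \left(\left(58 - 2\right) - 771\right) = 2271 - \left(56 - 771\right) = 2271 - -715 = 2271 + 715 = 2986$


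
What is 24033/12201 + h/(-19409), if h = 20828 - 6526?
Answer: 97319265/78936403 ≈ 1.2329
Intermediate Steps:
h = 14302
24033/12201 + h/(-19409) = 24033/12201 + 14302/(-19409) = 24033*(1/12201) + 14302*(-1/19409) = 8011/4067 - 14302/19409 = 97319265/78936403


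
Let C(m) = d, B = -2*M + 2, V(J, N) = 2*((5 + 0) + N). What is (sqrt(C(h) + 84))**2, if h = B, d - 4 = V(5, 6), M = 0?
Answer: 110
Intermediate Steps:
V(J, N) = 10 + 2*N (V(J, N) = 2*(5 + N) = 10 + 2*N)
B = 2 (B = -2*0 + 2 = 0 + 2 = 2)
d = 26 (d = 4 + (10 + 2*6) = 4 + (10 + 12) = 4 + 22 = 26)
h = 2
C(m) = 26
(sqrt(C(h) + 84))**2 = (sqrt(26 + 84))**2 = (sqrt(110))**2 = 110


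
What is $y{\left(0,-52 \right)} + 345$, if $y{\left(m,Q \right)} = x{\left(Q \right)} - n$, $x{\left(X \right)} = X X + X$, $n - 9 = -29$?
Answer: $3017$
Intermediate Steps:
$n = -20$ ($n = 9 - 29 = -20$)
$x{\left(X \right)} = X + X^{2}$ ($x{\left(X \right)} = X^{2} + X = X + X^{2}$)
$y{\left(m,Q \right)} = 20 + Q \left(1 + Q\right)$ ($y{\left(m,Q \right)} = Q \left(1 + Q\right) - -20 = Q \left(1 + Q\right) + 20 = 20 + Q \left(1 + Q\right)$)
$y{\left(0,-52 \right)} + 345 = \left(20 - 52 \left(1 - 52\right)\right) + 345 = \left(20 - -2652\right) + 345 = \left(20 + 2652\right) + 345 = 2672 + 345 = 3017$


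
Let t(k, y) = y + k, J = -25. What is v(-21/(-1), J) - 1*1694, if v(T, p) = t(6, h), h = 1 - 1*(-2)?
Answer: -1685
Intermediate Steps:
h = 3 (h = 1 + 2 = 3)
t(k, y) = k + y
v(T, p) = 9 (v(T, p) = 6 + 3 = 9)
v(-21/(-1), J) - 1*1694 = 9 - 1*1694 = 9 - 1694 = -1685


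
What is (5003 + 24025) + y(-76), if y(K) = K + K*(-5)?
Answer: 29332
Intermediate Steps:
y(K) = -4*K (y(K) = K - 5*K = -4*K)
(5003 + 24025) + y(-76) = (5003 + 24025) - 4*(-76) = 29028 + 304 = 29332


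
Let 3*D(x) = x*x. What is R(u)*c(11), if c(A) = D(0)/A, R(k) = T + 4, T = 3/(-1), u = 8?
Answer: 0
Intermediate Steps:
D(x) = x²/3 (D(x) = (x*x)/3 = x²/3)
T = -3 (T = 3*(-1) = -3)
R(k) = 1 (R(k) = -3 + 4 = 1)
c(A) = 0 (c(A) = ((⅓)*0²)/A = ((⅓)*0)/A = 0/A = 0)
R(u)*c(11) = 1*0 = 0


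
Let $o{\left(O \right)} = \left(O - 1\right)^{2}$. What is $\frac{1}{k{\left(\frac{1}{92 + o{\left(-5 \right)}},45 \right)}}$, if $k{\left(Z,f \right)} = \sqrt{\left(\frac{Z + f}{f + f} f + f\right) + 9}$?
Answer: $\frac{16 \sqrt{19585}}{19585} \approx 0.11433$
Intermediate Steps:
$o{\left(O \right)} = \left(-1 + O\right)^{2}$
$k{\left(Z,f \right)} = \sqrt{9 + \frac{Z}{2} + \frac{3 f}{2}}$ ($k{\left(Z,f \right)} = \sqrt{\left(\frac{Z + f}{2 f} f + f\right) + 9} = \sqrt{\left(\left(\frac{Z}{2} + \frac{f}{2}\right) + f\right) + 9} = \sqrt{\left(\frac{Z}{2} + \frac{3 f}{2}\right) + 9} = \sqrt{9 + \frac{Z}{2} + \frac{3 f}{2}}$)
$\frac{1}{k{\left(\frac{1}{92 + o{\left(-5 \right)}},45 \right)}} = \frac{1}{\frac{1}{2} \sqrt{36 + \frac{2}{92 + \left(-1 - 5\right)^{2}} + 6 \cdot 45}} = \frac{1}{\frac{1}{2} \sqrt{36 + \frac{2}{92 + \left(-6\right)^{2}} + 270}} = \frac{1}{\frac{1}{2} \sqrt{36 + \frac{2}{92 + 36} + 270}} = \frac{1}{\frac{1}{2} \sqrt{36 + \frac{2}{128} + 270}} = \frac{1}{\frac{1}{2} \sqrt{36 + 2 \cdot \frac{1}{128} + 270}} = \frac{1}{\frac{1}{2} \sqrt{36 + \frac{1}{64} + 270}} = \frac{1}{\frac{1}{2} \sqrt{\frac{19585}{64}}} = \frac{1}{\frac{1}{2} \frac{\sqrt{19585}}{8}} = \frac{1}{\frac{1}{16} \sqrt{19585}} = \frac{16 \sqrt{19585}}{19585}$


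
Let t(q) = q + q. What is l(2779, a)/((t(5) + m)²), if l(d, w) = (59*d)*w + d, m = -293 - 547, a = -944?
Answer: -30955281/137780 ≈ -224.67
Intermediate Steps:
t(q) = 2*q
m = -840
l(d, w) = d + 59*d*w (l(d, w) = 59*d*w + d = d + 59*d*w)
l(2779, a)/((t(5) + m)²) = (2779*(1 + 59*(-944)))/((2*5 - 840)²) = (2779*(1 - 55696))/((10 - 840)²) = (2779*(-55695))/((-830)²) = -154776405/688900 = -154776405*1/688900 = -30955281/137780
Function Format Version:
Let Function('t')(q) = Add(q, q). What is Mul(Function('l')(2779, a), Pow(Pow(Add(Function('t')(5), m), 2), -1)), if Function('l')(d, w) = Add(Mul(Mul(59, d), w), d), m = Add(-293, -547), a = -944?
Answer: Rational(-30955281, 137780) ≈ -224.67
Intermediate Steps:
Function('t')(q) = Mul(2, q)
m = -840
Function('l')(d, w) = Add(d, Mul(59, d, w)) (Function('l')(d, w) = Add(Mul(59, d, w), d) = Add(d, Mul(59, d, w)))
Mul(Function('l')(2779, a), Pow(Pow(Add(Function('t')(5), m), 2), -1)) = Mul(Mul(2779, Add(1, Mul(59, -944))), Pow(Pow(Add(Mul(2, 5), -840), 2), -1)) = Mul(Mul(2779, Add(1, -55696)), Pow(Pow(Add(10, -840), 2), -1)) = Mul(Mul(2779, -55695), Pow(Pow(-830, 2), -1)) = Mul(-154776405, Pow(688900, -1)) = Mul(-154776405, Rational(1, 688900)) = Rational(-30955281, 137780)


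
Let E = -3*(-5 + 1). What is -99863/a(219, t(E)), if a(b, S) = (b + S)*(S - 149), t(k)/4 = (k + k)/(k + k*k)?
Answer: 16876847/5507295 ≈ 3.0645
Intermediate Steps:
E = 12 (E = -3*(-4) = 12)
t(k) = 8*k/(k + k**2) (t(k) = 4*((k + k)/(k + k*k)) = 4*((2*k)/(k + k**2)) = 4*(2*k/(k + k**2)) = 8*k/(k + k**2))
a(b, S) = (-149 + S)*(S + b) (a(b, S) = (S + b)*(-149 + S) = (-149 + S)*(S + b))
-99863/a(219, t(E)) = -99863/((8/(1 + 12))**2 - 1192/(1 + 12) - 149*219 + (8/(1 + 12))*219) = -99863/((8/13)**2 - 1192/13 - 32631 + (8/13)*219) = -99863/((8*(1/13))**2 - 1192/13 - 32631 + (8*(1/13))*219) = -99863/((8/13)**2 - 149*8/13 - 32631 + (8/13)*219) = -99863/(64/169 - 1192/13 - 32631 + 1752/13) = -99863/(-5507295/169) = -99863*(-169/5507295) = 16876847/5507295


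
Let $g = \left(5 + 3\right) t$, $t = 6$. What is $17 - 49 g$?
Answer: $-2335$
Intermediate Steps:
$g = 48$ ($g = \left(5 + 3\right) 6 = 8 \cdot 6 = 48$)
$17 - 49 g = 17 - 2352 = -2335$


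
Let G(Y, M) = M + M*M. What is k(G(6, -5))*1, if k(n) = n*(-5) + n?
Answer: -80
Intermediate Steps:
G(Y, M) = M + M²
k(n) = -4*n (k(n) = -5*n + n = -4*n)
k(G(6, -5))*1 = -(-20)*(1 - 5)*1 = -(-20)*(-4)*1 = -4*20*1 = -80*1 = -80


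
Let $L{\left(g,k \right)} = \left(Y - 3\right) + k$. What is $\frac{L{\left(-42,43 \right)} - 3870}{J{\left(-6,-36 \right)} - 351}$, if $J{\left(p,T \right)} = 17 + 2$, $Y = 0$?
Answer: $\frac{1915}{166} \approx 11.536$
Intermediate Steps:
$J{\left(p,T \right)} = 19$
$L{\left(g,k \right)} = -3 + k$ ($L{\left(g,k \right)} = \left(0 - 3\right) + k = -3 + k$)
$\frac{L{\left(-42,43 \right)} - 3870}{J{\left(-6,-36 \right)} - 351} = \frac{\left(-3 + 43\right) - 3870}{19 - 351} = \frac{40 - 3870}{-332} = \left(-3830\right) \left(- \frac{1}{332}\right) = \frac{1915}{166}$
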